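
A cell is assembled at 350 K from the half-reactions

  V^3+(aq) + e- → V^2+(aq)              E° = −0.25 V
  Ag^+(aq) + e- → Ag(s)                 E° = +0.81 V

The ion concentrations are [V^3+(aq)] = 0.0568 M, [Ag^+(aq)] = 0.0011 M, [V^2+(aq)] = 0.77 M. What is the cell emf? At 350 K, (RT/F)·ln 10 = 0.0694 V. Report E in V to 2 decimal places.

+0.93 V

Ag⁺/Ag is reduced (cathode, E° = +0.81 V) and V³⁺/V²⁺ is oxidized (anode).
E°cell = +0.81 − (−0.25) = +1.06 V, with n = 1 electron transferred.
For the overall reaction Ag^+(aq) + V^2+(aq) → Ag(s) + V^3+(aq), Q = [V^3+(aq)] / ([Ag^+(aq)]·[V^2+(aq)]) = 67.1, giving log Q = 1.826.
E = E° − (0.0694/n)·log Q = +1.06 − (0.0694/1)(1.826) = +0.93 V.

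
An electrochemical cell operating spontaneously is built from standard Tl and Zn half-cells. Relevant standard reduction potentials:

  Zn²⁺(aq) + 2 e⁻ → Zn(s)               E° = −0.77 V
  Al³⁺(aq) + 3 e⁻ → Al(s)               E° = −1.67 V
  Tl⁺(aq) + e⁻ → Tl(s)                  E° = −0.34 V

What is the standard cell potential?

The Tl⁺/Tl couple has the higher E°, so Tl ion is reduced (cathode) and Zn is oxidized (anode).
E°cell = E°(cathode) − E°(anode) = −0.34 − (−0.77) = +0.43 V.

+0.43 V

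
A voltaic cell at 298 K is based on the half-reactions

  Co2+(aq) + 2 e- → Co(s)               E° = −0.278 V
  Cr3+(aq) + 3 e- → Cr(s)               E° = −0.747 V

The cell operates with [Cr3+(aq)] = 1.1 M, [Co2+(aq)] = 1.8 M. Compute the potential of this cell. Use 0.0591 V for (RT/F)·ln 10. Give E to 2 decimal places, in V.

Since E°(Co²⁺/Co) > E°(Cr³⁺/Cr), Co²⁺/Co serves as the cathode.
The standard potential is −0.278 − (−0.747) = +0.469 V and the balanced reaction transfers n = 6 electrons.
The balanced reaction is 3 Co2+(aq) + 2 Cr(s) → 3 Co(s) + 2 Cr3+(aq), so Q = [Cr3+(aq)]^2 / [Co2+(aq)]^3 = 0.207 and log Q = −0.683.
Applying E = E° − (RT ln10/nF)·log Q gives +0.469 − (0.0591/6)(−0.683) = +0.48 V.

+0.48 V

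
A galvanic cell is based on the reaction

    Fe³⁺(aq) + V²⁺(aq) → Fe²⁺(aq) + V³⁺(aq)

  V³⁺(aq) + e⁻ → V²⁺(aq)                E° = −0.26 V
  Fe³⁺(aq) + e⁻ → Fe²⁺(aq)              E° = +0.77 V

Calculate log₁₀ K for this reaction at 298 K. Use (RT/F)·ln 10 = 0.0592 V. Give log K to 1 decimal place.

The Fe³⁺/Fe²⁺ couple is reduced (cathode); E°cell = +0.77 − (−0.26) = +1.03 V with n = 1.
At equilibrium E = 0, so log K = nE°cell / 0.0592 = (1)(+1.03) / 0.0592 = 17.4.

log K = 17.4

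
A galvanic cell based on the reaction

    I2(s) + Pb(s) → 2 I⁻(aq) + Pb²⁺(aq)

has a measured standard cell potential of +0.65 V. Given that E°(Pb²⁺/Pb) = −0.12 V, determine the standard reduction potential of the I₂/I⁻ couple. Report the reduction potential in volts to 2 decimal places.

+0.53 V

In the reaction as written the I₂/I⁻ couple is reduced (cathode) and Pb²⁺/Pb is oxidized (anode), so E°cell = E°(I₂/I⁻) − E°(Pb²⁺/Pb).
E°(I₂/I⁻) = E°cell + E°(anode) = +0.65 + (−0.12) = +0.53 V.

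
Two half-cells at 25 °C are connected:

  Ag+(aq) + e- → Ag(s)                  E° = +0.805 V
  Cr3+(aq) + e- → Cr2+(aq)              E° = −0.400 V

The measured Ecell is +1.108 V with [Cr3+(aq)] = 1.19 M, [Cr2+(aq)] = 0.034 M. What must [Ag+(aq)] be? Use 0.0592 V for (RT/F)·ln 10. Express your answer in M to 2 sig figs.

Ag⁺/Ag is the cathode (higher E°); E°cell = +0.805 − (−0.400) = +1.205 V with n = 1.
Rearranging E = E° − (0.0592/n)·log Q gives log Q = 1(+1.205 − (+1.108))/0.0592 = 1.639.
The balanced reaction is Ag+(aq) + Cr2+(aq) → Ag(s) + Cr3+(aq), so Q = [Cr3+(aq)] / ([Ag+(aq)]·[Cr2+(aq)]).
Solving for the unknown gives log [Ag+(aq)] = −0.095, so [Ag+(aq)] ≈ 0.80 M.

0.80 M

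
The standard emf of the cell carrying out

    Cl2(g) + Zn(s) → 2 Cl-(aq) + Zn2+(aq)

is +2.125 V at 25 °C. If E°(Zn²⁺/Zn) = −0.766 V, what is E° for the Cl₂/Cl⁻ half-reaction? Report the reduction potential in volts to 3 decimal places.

+1.359 V

In the reaction as written the Cl₂/Cl⁻ couple is reduced (cathode) and Zn²⁺/Zn is oxidized (anode), so E°cell = E°(Cl₂/Cl⁻) − E°(Zn²⁺/Zn).
E°(Cl₂/Cl⁻) = E°cell + E°(anode) = +2.125 + (−0.766) = +1.359 V.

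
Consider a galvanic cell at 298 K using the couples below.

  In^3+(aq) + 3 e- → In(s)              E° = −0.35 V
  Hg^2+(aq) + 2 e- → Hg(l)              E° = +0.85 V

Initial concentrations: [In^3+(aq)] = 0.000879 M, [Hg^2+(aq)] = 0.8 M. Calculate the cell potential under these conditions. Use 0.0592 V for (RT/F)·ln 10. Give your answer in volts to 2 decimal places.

The Hg²⁺/Hg couple has the more positive E°, so it is the cathode; In³⁺/In is the anode.
E°cell = +0.85 − (−0.35) = +1.20 V, with n = 6 electrons transferred.
The balanced reaction is 3 Hg^2+(aq) + 2 In(s) → 3 Hg(l) + 2 In^3+(aq), so Q = [In^3+(aq)]^2 / [Hg^2+(aq)]^3 = 1.51×10^−6 and log Q = −5.821.
E = E° − (0.0592/n)·log Q = +1.20 − (0.0592/6)(−5.821) = +1.26 V.

+1.26 V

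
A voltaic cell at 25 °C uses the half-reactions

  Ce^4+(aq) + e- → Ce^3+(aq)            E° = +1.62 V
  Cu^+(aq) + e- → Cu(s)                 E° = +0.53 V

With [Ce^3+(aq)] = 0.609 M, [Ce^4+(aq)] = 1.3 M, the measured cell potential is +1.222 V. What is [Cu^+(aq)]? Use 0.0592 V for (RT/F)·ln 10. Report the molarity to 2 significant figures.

0.013 M

Ce⁴⁺/Ce³⁺ is the cathode (higher E°); E°cell = +1.62 − (+0.53) = +1.09 V with n = 1.
From the Nernst equation, log Q = n(E° − E)/0.0592 = 1·(+1.09 − (+1.222))/0.0592 = −2.230.
Balancing electrons gives Ce^4+(aq) + Cu(s) → Ce^3+(aq) + Cu^+(aq); thus Q = ([Ce^3+(aq)]·[Cu^+(aq)]) / [Ce^4+(aq)].
Substituting the known concentrations and solving, log [Cu^+(aq)] = −1.901 and [Cu^+(aq)] = 0.013 M.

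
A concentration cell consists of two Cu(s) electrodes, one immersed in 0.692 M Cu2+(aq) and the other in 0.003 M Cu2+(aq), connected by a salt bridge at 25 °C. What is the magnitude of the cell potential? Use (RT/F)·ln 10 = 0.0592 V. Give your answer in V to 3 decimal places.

For a concentration cell E°cell = 0, since both electrodes use the same couple.
The compartment with the higher Cu2+(aq) concentration (0.692 M) acts as the cathode; ions are reduced there and produced at the dilute (0.003 M) anode.
With n = 2, Ecell = −(0.0592/2)·log([dilute]/[conc]) = −(0.0592/2)·log(0.003/0.692) = +0.070 V.

0.070 V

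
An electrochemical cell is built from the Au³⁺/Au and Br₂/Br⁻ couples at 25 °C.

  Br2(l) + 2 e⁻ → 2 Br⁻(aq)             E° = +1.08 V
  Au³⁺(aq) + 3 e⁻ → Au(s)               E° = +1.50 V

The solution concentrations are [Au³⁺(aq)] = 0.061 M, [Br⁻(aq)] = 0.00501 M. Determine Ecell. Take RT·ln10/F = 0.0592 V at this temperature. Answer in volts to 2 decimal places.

Au³⁺/Au is reduced (cathode, E° = +1.50 V) and Br₂/Br⁻ is oxidized (anode).
The standard potential is +1.50 − (+1.08) = +0.42 V and the balanced reaction transfers n = 6 electrons.
Balancing gives 2 Au³⁺(aq) + 6 Br⁻(aq) → 2 Au(s) + 3 Br2(l); hence Q = 1 / ([Au³⁺(aq)]^2·[Br⁻(aq)]^6) = 1.7×10^16 (log Q = 16.230).
E = E° − (0.0592/n)·log Q = +0.42 − (0.0592/6)(16.230) = +0.26 V.

+0.26 V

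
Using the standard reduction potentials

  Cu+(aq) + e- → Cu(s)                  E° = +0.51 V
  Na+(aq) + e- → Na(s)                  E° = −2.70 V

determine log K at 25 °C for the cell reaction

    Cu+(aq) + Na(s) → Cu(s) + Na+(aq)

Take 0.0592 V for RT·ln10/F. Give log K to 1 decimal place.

The Cu⁺/Cu couple is reduced (cathode); E°cell = +0.51 − (−2.70) = +3.21 V with n = 1.
At equilibrium E = 0, so log K = nE°cell / 0.0592 = (1)(+3.21) / 0.0592 = 54.2.

log K = 54.2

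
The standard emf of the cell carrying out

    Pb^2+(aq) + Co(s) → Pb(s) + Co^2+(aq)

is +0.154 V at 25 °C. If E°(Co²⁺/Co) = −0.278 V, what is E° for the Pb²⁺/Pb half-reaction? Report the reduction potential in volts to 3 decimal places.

−0.124 V

In the reaction as written the Pb²⁺/Pb couple is reduced (cathode) and Co²⁺/Co is oxidized (anode), so E°cell = E°(Pb²⁺/Pb) − E°(Co²⁺/Co).
E°(Pb²⁺/Pb) = E°cell + E°(anode) = +0.154 + (−0.278) = −0.124 V.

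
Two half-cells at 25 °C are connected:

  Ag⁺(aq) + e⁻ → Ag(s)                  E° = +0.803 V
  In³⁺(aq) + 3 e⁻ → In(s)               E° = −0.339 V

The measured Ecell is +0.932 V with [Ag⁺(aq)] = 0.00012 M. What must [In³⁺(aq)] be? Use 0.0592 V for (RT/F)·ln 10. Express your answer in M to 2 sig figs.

The Ag⁺/Ag couple has the larger reduction potential, so it is the cathode: E°cell = +0.803 − (−0.339) = +1.142 V and n = 3.
Rearranging E = E° − (0.0592/n)·log Q gives log Q = 3(+1.142 − (+0.932))/0.0592 = 10.642.
Balancing electrons gives 3 Ag⁺(aq) + In(s) → 3 Ag(s) + In³⁺(aq); thus Q = [In³⁺(aq)] / [Ag⁺(aq)]^3.
Solving for the unknown gives log [In³⁺(aq)] = −1.120, so [In³⁺(aq)] ≈ 0.076 M.

0.076 M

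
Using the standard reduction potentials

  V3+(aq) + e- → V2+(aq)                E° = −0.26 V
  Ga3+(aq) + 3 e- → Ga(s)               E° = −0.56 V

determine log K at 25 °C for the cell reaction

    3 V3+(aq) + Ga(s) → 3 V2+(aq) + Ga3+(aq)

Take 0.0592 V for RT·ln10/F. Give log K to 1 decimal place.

The V³⁺/V²⁺ couple is reduced (cathode); E°cell = −0.26 − (−0.56) = +0.30 V with n = 3.
At equilibrium E = 0, so log K = nE°cell / 0.0592 = (3)(+0.30) / 0.0592 = 15.2.

log K = 15.2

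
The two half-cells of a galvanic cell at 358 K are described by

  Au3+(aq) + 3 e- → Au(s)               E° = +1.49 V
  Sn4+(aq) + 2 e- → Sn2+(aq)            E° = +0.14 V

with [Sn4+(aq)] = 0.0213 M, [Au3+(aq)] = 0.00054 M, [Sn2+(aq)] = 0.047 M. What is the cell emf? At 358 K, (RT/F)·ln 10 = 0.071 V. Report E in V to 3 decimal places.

+1.285 V

Au³⁺/Au is reduced (cathode, E° = +1.49 V) and Sn⁴⁺/Sn²⁺ is oxidized (anode).
E°cell = +1.49 − (+0.14) = +1.35 V, with n = 6 electrons transferred.
The balanced reaction is 2 Au3+(aq) + 3 Sn2+(aq) → 2 Au(s) + 3 Sn4+(aq), so Q = [Sn4+(aq)]^3 / ([Au3+(aq)]^2·[Sn2+(aq)]^3) = 3.19×10^5 and log Q = 5.504.
By the Nernst equation, E = +1.35 − (0.071/6)·(5.504) = +1.285 V.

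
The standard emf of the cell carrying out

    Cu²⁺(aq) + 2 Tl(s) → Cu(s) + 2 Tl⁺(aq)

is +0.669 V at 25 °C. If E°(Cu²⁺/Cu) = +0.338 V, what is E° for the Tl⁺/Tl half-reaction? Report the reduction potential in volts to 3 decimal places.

−0.331 V

In the reaction as written the Cu²⁺/Cu couple is reduced (cathode) and Tl⁺/Tl is oxidized (anode), so E°cell = E°(Cu²⁺/Cu) − E°(Tl⁺/Tl).
E°(Tl⁺/Tl) = E°(cathode) − E°cell = +0.338 − (+0.669) = −0.331 V.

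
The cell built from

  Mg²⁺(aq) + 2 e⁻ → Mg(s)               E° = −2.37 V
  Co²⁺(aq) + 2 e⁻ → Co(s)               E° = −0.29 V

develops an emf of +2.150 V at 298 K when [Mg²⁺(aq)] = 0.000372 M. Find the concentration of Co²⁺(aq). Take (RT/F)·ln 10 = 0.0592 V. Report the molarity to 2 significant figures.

The Co²⁺/Co couple has the larger reduction potential, so it is the cathode: E°cell = −0.29 − (−2.37) = +2.08 V and n = 2.
Rearranging E = E° − (0.0592/n)·log Q gives log Q = 2(+2.08 − (+2.150))/0.0592 = −2.365.
Balancing electrons gives Co²⁺(aq) + Mg(s) → Co(s) + Mg²⁺(aq); thus Q = [Mg²⁺(aq)] / [Co²⁺(aq)].
Isolating [Co²⁺(aq)] in Q = 10^{−2.365} yields log [Co²⁺(aq)] = −1.064, i.e. 0.086 M.

0.086 M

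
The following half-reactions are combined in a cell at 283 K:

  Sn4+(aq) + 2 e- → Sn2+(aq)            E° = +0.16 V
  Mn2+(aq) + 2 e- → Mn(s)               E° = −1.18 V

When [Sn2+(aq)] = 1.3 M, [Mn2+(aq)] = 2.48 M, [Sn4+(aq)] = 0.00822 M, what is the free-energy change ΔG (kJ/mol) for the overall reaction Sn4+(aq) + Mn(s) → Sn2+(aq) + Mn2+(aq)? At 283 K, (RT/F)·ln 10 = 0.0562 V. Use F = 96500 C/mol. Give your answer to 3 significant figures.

With Sn⁴⁺/Sn²⁺ reduced at the cathode, E°cell = +0.16 − (−1.18) = +1.34 V and n = 2.
Here Q = ([Sn2+(aq)]·[Mn2+(aq)]) / [Sn4+(aq)] = 392 (log Q = 2.594), giving E = +1.34 − (0.0562/2)·(2.594) = +1.2671 V.
Then ΔG = −nFE = −2 × 96500 × +1.2671 J/mol = −245 kJ/mol.

−245 kJ/mol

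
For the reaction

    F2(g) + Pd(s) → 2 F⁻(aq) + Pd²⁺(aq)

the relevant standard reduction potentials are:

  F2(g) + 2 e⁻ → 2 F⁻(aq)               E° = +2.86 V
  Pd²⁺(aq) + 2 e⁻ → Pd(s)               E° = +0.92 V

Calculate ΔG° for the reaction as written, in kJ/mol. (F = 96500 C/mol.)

In the reaction as written F2(g) is reduced, so the F₂/F⁻ couple is the cathode and Pd²⁺/Pd is the anode.
E°cell = +2.86 − (+0.92) = +1.94 V; balancing electrons gives n = 2.
ΔG° = −nFE°cell = −(2)(96500)(+1.94) J/mol = −374 kJ/mol.

−374 kJ/mol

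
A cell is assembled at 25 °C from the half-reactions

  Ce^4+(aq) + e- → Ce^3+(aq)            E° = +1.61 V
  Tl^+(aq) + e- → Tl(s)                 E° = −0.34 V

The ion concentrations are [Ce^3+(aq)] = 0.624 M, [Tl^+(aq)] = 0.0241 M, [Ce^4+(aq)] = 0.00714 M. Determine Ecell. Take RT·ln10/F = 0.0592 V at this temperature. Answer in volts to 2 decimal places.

+1.93 V

Since E°(Ce⁴⁺/Ce³⁺) > E°(Tl⁺/Tl), Ce⁴⁺/Ce³⁺ serves as the cathode.
The standard potential is +1.61 − (−0.34) = +1.95 V and the balanced reaction transfers n = 1 electron.
Balancing gives Ce^4+(aq) + Tl(s) → Ce^3+(aq) + Tl^+(aq); hence Q = ([Ce^3+(aq)]·[Tl^+(aq)]) / [Ce^4+(aq)] = 2.11 (log Q = 0.324).
By the Nernst equation, E = +1.95 − (0.0592/1)·(0.324) = +1.93 V.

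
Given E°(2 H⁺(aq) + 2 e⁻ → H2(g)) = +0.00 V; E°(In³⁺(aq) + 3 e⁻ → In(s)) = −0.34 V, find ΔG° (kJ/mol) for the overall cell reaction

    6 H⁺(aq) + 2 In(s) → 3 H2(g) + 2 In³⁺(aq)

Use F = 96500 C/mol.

In the reaction as written H⁺(aq) is reduced, so the 2H⁺/H₂ couple is the cathode and In³⁺/In is the anode.
E°cell = +0.00 − (−0.34) = +0.34 V; balancing electrons gives n = 6.
ΔG° = −nFE°cell = −(6)(96500)(+0.34) J/mol = −197 kJ/mol.

−197 kJ/mol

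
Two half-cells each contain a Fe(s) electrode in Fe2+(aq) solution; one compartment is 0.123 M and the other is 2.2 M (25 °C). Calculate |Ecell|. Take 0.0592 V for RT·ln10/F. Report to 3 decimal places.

0.037 V

For a concentration cell E°cell = 0, since both electrodes use the same couple.
The compartment with the higher Fe2+(aq) concentration (2.2 M) acts as the cathode; ions are reduced there and produced at the dilute (0.123 M) anode.
With n = 2, Ecell = −(0.0592/2)·log([dilute]/[conc]) = −(0.0592/2)·log(0.123/2.2) = +0.037 V.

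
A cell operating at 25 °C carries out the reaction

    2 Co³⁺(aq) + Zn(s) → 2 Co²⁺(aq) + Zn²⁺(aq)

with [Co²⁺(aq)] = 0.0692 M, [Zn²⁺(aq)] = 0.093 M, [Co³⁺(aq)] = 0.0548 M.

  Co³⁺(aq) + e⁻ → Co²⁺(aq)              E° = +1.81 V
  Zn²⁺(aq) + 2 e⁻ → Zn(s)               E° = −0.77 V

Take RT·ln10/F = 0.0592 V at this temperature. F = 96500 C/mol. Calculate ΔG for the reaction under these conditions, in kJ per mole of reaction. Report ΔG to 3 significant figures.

The standard cell potential is +1.81 − (−0.77) = +2.58 V, with n = 2 electrons in the balanced equation.
Here Q = ([Co²⁺(aq)]^2·[Zn²⁺(aq)]) / [Co³⁺(aq)]^2 = 0.148 (log Q = −0.829), giving E = +2.58 − (0.0592/2)·(−0.829) = +2.6045 V.
Then ΔG = −nFE = −2 × 96500 × +2.6045 J/mol = −503 kJ/mol.

−503 kJ/mol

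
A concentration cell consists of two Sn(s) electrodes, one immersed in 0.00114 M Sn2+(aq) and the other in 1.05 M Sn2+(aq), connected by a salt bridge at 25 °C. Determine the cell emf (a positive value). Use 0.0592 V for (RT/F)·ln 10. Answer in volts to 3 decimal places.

0.088 V

For a concentration cell E°cell = 0, since both electrodes use the same couple.
The compartment with the higher Sn2+(aq) concentration (1.05 M) acts as the cathode; ions are reduced there and produced at the dilute (0.00114 M) anode.
With n = 2, Ecell = −(0.0592/2)·log([dilute]/[conc]) = −(0.0592/2)·log(0.00114/1.05) = +0.088 V.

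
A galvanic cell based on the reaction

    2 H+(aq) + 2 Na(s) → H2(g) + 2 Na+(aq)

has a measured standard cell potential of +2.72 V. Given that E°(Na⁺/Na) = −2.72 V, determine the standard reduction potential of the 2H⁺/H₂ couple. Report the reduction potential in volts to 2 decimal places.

In the reaction as written the 2H⁺/H₂ couple is reduced (cathode) and Na⁺/Na is oxidized (anode), so E°cell = E°(2H⁺/H₂) − E°(Na⁺/Na).
E°(2H⁺/H₂) = E°cell + E°(anode) = +2.72 + (−2.72) = +0.00 V.

+0.00 V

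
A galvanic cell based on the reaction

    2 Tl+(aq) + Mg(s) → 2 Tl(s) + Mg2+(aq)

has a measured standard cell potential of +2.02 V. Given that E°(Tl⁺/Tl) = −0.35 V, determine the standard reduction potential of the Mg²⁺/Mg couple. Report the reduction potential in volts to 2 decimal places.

−2.37 V

In the reaction as written the Tl⁺/Tl couple is reduced (cathode) and Mg²⁺/Mg is oxidized (anode), so E°cell = E°(Tl⁺/Tl) − E°(Mg²⁺/Mg).
E°(Mg²⁺/Mg) = E°(cathode) − E°cell = −0.35 − (+2.02) = −2.37 V.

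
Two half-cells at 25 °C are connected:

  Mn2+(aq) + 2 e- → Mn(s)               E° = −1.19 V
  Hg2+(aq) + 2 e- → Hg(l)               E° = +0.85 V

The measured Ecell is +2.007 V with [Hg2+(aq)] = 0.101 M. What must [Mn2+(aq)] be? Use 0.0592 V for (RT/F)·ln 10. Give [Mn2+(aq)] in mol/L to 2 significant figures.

Hg²⁺/Hg is the cathode (higher E°); E°cell = +0.85 − (−1.19) = +2.04 V with n = 2.
Since E = E° − (0.0592/n)·log Q, log Q = n(E° − E)/0.0592 = 1.115.
The balanced reaction is Hg2+(aq) + Mn(s) → Hg(l) + Mn2+(aq), so Q = [Mn2+(aq)] / [Hg2+(aq)].
Solving for the unknown gives log [Mn2+(aq)] = 0.119, so [Mn2+(aq)] ≈ 1.3 M.

1.3 M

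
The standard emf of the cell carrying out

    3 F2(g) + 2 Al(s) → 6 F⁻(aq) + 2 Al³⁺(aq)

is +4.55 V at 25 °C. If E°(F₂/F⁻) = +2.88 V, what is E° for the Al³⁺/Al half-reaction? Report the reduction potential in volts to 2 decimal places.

In the reaction as written the F₂/F⁻ couple is reduced (cathode) and Al³⁺/Al is oxidized (anode), so E°cell = E°(F₂/F⁻) − E°(Al³⁺/Al).
E°(Al³⁺/Al) = E°(cathode) − E°cell = +2.88 − (+4.55) = −1.67 V.

−1.67 V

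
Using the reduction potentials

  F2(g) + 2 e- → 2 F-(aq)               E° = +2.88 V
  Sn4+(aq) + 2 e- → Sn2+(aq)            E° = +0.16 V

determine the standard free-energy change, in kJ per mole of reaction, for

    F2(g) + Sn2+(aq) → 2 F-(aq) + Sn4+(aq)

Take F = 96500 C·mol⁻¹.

−525 kJ/mol

In the reaction as written F2(g) is reduced, so the F₂/F⁻ couple is the cathode and Sn⁴⁺/Sn²⁺ is the anode.
E°cell = +2.88 − (+0.16) = +2.72 V; balancing electrons gives n = 2.
ΔG° = −nFE°cell = −(2)(96500)(+2.72) J/mol = −525 kJ/mol.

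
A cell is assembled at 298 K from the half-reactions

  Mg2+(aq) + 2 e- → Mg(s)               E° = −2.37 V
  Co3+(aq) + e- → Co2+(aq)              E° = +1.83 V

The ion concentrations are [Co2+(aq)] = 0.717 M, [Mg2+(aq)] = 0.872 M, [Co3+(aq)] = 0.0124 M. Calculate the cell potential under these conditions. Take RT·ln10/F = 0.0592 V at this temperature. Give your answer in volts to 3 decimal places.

Co³⁺/Co²⁺ is reduced (cathode, E° = +1.83 V) and Mg²⁺/Mg is oxidized (anode).
E°cell = +1.83 − (−2.37) = +4.20 V, with n = 2 electrons transferred.
The balanced reaction is 2 Co3+(aq) + Mg(s) → 2 Co2+(aq) + Mg2+(aq), so Q = ([Co2+(aq)]^2·[Mg2+(aq)]) / [Co3+(aq)]^2 = 2.92×10^3 and log Q = 3.465.
By the Nernst equation, E = +4.20 − (0.0592/2)·(3.465) = +4.097 V.

+4.097 V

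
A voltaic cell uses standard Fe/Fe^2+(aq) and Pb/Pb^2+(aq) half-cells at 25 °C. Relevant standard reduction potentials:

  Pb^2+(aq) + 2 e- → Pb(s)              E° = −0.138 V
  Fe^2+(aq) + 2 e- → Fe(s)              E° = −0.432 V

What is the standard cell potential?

The Pb²⁺/Pb couple has the higher E°, so Pb ion is reduced (cathode) and Fe is oxidized (anode).
E°cell = E°(cathode) − E°(anode) = −0.138 − (−0.432) = +0.294 V.

+0.294 V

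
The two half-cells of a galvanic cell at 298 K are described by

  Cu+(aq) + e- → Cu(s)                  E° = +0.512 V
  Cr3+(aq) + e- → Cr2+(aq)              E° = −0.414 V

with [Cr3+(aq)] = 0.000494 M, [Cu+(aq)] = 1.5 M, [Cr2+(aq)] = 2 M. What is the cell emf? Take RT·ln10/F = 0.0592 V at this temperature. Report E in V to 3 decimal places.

+1.150 V

Cu⁺/Cu is reduced (cathode, E° = +0.512 V) and Cr³⁺/Cr²⁺ is oxidized (anode).
The standard potential is +0.512 − (−0.414) = +0.926 V and the balanced reaction transfers n = 1 electron.
The balanced reaction is Cu+(aq) + Cr2+(aq) → Cu(s) + Cr3+(aq), so Q = [Cr3+(aq)] / ([Cu+(aq)]·[Cr2+(aq)]) = 0.000165 and log Q = −3.783.
By the Nernst equation, E = +0.926 − (0.0592/1)·(−3.783) = +1.150 V.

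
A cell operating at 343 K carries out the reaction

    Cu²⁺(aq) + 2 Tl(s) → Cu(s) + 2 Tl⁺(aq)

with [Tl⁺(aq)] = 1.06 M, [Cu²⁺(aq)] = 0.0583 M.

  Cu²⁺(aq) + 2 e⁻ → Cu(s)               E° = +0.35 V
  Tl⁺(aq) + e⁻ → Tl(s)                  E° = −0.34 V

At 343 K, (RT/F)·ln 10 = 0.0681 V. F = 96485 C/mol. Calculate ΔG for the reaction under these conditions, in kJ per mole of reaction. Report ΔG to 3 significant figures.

The standard cell potential is +0.35 − (−0.34) = +0.69 V, with n = 2 electrons in the balanced equation.
Q = [Tl⁺(aq)]^2 / [Cu²⁺(aq)] = 19.3, so log Q = 1.285 and E = +0.69 − (0.0681/2)(1.285) = +0.6462 V.
ΔG = −nFE = −(2)(96485)(+0.6462) J/mol = −125 kJ/mol.

−125 kJ/mol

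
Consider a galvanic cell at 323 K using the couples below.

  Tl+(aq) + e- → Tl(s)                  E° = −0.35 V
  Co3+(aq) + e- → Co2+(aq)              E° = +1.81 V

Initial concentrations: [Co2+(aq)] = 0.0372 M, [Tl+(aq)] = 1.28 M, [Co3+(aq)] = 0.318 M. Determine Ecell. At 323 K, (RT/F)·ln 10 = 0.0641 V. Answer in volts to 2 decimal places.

The Co³⁺/Co²⁺ couple has the more positive E°, so it is the cathode; Tl⁺/Tl is the anode.
E°cell = E°cat − E°an = +1.81 − (−0.35) = +2.16 V; n = 1.
Balancing gives Co3+(aq) + Tl(s) → Co2+(aq) + Tl+(aq); hence Q = ([Co2+(aq)]·[Tl+(aq)]) / [Co3+(aq)] = 0.15 (log Q = −0.825).
E = E° − (0.0641/n)·log Q = +2.16 − (0.0641/1)(−0.825) = +2.21 V.

+2.21 V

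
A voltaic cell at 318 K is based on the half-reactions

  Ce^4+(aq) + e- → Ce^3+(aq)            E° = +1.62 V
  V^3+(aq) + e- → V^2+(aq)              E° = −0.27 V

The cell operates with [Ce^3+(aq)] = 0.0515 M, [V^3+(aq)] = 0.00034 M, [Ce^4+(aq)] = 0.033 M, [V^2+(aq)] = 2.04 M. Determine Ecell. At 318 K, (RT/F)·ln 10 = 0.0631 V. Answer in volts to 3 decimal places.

+2.116 V

Ce⁴⁺/Ce³⁺ is reduced (cathode, E° = +1.62 V) and V³⁺/V²⁺ is oxidized (anode).
The standard potential is +1.62 − (−0.27) = +1.89 V and the balanced reaction transfers n = 1 electron.
The balanced reaction is Ce^4+(aq) + V^2+(aq) → Ce^3+(aq) + V^3+(aq), so Q = ([Ce^3+(aq)]·[V^3+(aq)]) / ([Ce^4+(aq)]·[V^2+(aq)]) = 0.00026 and log Q = −3.585.
E = E° − (0.0631/n)·log Q = +1.89 − (0.0631/1)(−3.585) = +2.116 V.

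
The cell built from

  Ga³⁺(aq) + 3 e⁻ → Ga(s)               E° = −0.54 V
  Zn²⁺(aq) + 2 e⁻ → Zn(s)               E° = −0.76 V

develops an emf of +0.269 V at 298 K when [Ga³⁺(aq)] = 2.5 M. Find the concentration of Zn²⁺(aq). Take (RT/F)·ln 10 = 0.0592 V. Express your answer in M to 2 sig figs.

0.041 M

The Ga³⁺/Ga couple has the larger reduction potential, so it is the cathode: E°cell = −0.54 − (−0.76) = +0.22 V and n = 6.
Since E = E° − (0.0592/n)·log Q, log Q = n(E° − E)/0.0592 = −4.966.
Balancing electrons gives 2 Ga³⁺(aq) + 3 Zn(s) → 2 Ga(s) + 3 Zn²⁺(aq); thus Q = [Zn²⁺(aq)]^3 / [Ga³⁺(aq)]^2.
Substituting the known concentrations and solving, log [Zn²⁺(aq)] = −1.390 and [Zn²⁺(aq)] = 0.041 M.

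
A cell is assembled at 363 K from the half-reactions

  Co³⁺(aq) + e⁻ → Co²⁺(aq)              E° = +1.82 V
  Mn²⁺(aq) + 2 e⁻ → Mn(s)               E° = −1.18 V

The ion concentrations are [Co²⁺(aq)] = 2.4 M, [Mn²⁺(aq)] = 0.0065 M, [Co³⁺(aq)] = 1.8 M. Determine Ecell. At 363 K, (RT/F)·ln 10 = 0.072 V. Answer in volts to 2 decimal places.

+3.07 V

The Co³⁺/Co²⁺ couple has the more positive E°, so it is the cathode; Mn²⁺/Mn is the anode.
E°cell = +1.82 − (−1.18) = +3.00 V, with n = 2 electrons transferred.
Balancing gives 2 Co³⁺(aq) + Mn(s) → 2 Co²⁺(aq) + Mn²⁺(aq); hence Q = ([Co²⁺(aq)]^2·[Mn²⁺(aq)]) / [Co³⁺(aq)]^2 = 0.0116 (log Q = −1.937).
E = E° − (0.072/n)·log Q = +3.00 − (0.072/2)(−1.937) = +3.07 V.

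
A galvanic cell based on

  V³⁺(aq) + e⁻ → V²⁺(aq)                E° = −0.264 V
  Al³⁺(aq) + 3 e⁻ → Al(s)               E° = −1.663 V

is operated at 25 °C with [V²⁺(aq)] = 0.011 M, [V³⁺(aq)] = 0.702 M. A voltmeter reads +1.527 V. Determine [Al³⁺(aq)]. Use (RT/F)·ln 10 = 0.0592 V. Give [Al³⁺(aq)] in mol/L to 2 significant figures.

V³⁺/V²⁺ is the cathode (higher E°); E°cell = −0.264 − (−1.663) = +1.399 V with n = 3.
From the Nernst equation, log Q = n(E° − E)/0.0592 = 3·(+1.399 − (+1.527))/0.0592 = −6.486.
For 3 V³⁺(aq) + Al(s) → 3 V²⁺(aq) + Al³⁺(aq), the reaction quotient is Q = ([V²⁺(aq)]^3·[Al³⁺(aq)]) / [V³⁺(aq)]^3.
Substituting the known concentrations and solving, log [Al³⁺(aq)] = −1.071 and [Al³⁺(aq)] = 0.085 M.

0.085 M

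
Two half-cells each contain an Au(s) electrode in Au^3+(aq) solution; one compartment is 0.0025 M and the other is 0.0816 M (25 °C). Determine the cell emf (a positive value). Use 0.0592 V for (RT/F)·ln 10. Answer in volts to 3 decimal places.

For a concentration cell E°cell = 0, since both electrodes use the same couple.
The compartment with the higher Au^3+(aq) concentration (0.0816 M) acts as the cathode; ions are reduced there and produced at the dilute (0.0025 M) anode.
With n = 3, Ecell = −(0.0592/3)·log([dilute]/[conc]) = −(0.0592/3)·log(0.0025/0.0816) = +0.030 V.

0.030 V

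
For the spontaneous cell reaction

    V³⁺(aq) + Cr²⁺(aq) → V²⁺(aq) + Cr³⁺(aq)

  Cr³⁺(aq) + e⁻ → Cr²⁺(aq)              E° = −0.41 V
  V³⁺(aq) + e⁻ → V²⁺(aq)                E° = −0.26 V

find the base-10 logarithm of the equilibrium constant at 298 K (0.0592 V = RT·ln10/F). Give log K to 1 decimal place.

log K = 2.5

The V³⁺/V²⁺ couple is reduced (cathode); E°cell = −0.26 − (−0.41) = +0.15 V with n = 1.
At equilibrium E = 0, so log K = nE°cell / 0.0592 = (1)(+0.15) / 0.0592 = 2.5.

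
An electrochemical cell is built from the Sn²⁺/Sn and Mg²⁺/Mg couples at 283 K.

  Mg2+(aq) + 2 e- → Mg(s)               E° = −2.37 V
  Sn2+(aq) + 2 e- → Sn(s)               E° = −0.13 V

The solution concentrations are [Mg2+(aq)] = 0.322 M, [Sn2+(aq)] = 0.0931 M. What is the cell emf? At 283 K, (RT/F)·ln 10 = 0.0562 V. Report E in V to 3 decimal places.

+2.225 V

Since E°(Sn²⁺/Sn) > E°(Mg²⁺/Mg), Sn²⁺/Sn serves as the cathode.
E°cell = −0.13 − (−2.37) = +2.24 V, with n = 2 electrons transferred.
Balancing gives Sn2+(aq) + Mg(s) → Sn(s) + Mg2+(aq); hence Q = [Mg2+(aq)] / [Sn2+(aq)] = 3.46 (log Q = 0.539).
E = E° − (0.0562/n)·log Q = +2.24 − (0.0562/2)(0.539) = +2.225 V.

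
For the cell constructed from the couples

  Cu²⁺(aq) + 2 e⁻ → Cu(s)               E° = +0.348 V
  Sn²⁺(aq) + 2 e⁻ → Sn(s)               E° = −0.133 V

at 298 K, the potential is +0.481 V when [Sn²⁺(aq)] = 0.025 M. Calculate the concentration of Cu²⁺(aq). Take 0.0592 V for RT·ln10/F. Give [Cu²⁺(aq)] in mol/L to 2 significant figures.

0.025 M

The Cu²⁺/Cu couple has the larger reduction potential, so it is the cathode: E°cell = +0.348 − (−0.133) = +0.481 V and n = 2.
Since E = E° − (0.0592/n)·log Q, log Q = n(E° − E)/0.0592 = 0.000.
For Cu²⁺(aq) + Sn(s) → Cu(s) + Sn²⁺(aq), the reaction quotient is Q = [Sn²⁺(aq)] / [Cu²⁺(aq)].
Solving for the unknown gives log [Cu²⁺(aq)] = −1.602, so [Cu²⁺(aq)] ≈ 0.025 M.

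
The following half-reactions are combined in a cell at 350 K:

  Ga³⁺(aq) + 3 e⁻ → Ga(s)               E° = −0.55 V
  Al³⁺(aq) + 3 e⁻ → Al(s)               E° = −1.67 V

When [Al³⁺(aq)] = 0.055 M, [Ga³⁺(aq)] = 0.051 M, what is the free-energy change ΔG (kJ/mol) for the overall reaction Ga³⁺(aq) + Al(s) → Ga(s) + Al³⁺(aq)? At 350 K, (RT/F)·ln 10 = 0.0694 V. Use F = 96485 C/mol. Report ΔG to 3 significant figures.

E°cell = −0.55 − (−1.67) = +1.12 V; the balanced reaction transfers n = 3 electrons.
Here Q = [Al³⁺(aq)] / [Ga³⁺(aq)] = 1.08 (log Q = 0.033), giving E = +1.12 − (0.0694/3)·(0.033) = +1.1192 V.
ΔG = −nFE = −(3)(96485)(+1.1192) J/mol = −324 kJ/mol.

−324 kJ/mol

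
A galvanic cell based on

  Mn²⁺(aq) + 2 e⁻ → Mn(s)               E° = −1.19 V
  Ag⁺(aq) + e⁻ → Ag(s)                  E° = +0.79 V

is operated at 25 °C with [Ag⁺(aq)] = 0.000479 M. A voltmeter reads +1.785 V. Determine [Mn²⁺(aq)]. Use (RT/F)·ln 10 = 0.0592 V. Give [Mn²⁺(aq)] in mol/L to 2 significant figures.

Ag⁺/Ag is the cathode (higher E°); E°cell = +0.79 − (−1.19) = +1.98 V with n = 2.
Since E = E° − (0.0592/n)·log Q, log Q = n(E° − E)/0.0592 = 6.588.
The balanced reaction is 2 Ag⁺(aq) + Mn(s) → 2 Ag(s) + Mn²⁺(aq), so Q = [Mn²⁺(aq)] / [Ag⁺(aq)]^2.
Solving for the unknown gives log [Mn²⁺(aq)] = −0.051, so [Mn²⁺(aq)] ≈ 0.89 M.

0.89 M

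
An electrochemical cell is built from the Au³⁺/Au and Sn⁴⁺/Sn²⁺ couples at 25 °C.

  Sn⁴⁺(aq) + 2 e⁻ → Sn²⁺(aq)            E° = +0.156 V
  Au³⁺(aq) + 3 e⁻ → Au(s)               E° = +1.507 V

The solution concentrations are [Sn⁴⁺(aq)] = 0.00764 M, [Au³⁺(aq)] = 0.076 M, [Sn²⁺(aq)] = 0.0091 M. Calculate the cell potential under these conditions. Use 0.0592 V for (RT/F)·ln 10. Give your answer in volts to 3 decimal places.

Since E°(Au³⁺/Au) > E°(Sn⁴⁺/Sn²⁺), Au³⁺/Au serves as the cathode.
The standard potential is +1.507 − (+0.156) = +1.351 V and the balanced reaction transfers n = 6 electrons.
Balancing gives 2 Au³⁺(aq) + 3 Sn²⁺(aq) → 2 Au(s) + 3 Sn⁴⁺(aq); hence Q = [Sn⁴⁺(aq)]^3 / ([Au³⁺(aq)]^2·[Sn²⁺(aq)]^3) = 102 (log Q = 2.011).
Applying E = E° − (RT ln10/nF)·log Q gives +1.351 − (0.0592/6)(2.011) = +1.331 V.

+1.331 V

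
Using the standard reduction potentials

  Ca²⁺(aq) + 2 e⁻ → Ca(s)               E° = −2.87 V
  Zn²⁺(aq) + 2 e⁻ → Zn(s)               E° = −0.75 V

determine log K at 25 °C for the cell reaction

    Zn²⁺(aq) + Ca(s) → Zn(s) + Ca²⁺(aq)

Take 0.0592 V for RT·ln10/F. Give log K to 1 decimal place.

The Zn²⁺/Zn couple is reduced (cathode); E°cell = −0.75 − (−2.87) = +2.12 V with n = 2.
At equilibrium E = 0, so log K = nE°cell / 0.0592 = (2)(+2.12) / 0.0592 = 71.6.

log K = 71.6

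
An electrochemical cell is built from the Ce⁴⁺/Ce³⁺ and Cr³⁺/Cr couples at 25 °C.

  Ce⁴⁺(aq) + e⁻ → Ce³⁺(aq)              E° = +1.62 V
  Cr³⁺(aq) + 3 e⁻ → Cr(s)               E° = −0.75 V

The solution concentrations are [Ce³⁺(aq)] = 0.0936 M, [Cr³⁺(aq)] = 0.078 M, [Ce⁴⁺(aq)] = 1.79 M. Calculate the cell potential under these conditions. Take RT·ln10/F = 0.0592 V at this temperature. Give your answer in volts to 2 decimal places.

+2.47 V

The Ce⁴⁺/Ce³⁺ couple has the more positive E°, so it is the cathode; Cr³⁺/Cr is the anode.
E°cell = E°cat − E°an = +1.62 − (−0.75) = +2.37 V; n = 3.
For the overall reaction 3 Ce⁴⁺(aq) + Cr(s) → 3 Ce³⁺(aq) + Cr³⁺(aq), Q = ([Ce³⁺(aq)]^3·[Cr³⁺(aq)]) / [Ce⁴⁺(aq)]^3 = 1.12×10^−5, giving log Q = −4.953.
E = E° − (0.0592/n)·log Q = +2.37 − (0.0592/3)(−4.953) = +2.47 V.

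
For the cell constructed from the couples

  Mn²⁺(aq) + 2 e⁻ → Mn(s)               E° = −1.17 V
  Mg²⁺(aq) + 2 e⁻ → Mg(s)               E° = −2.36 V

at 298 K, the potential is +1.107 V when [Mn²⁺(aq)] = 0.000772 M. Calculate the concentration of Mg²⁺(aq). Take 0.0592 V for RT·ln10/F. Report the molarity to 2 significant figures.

With Mn²⁺/Mn at the cathode and Mg²⁺/Mg at the anode, E°cell = −1.17 − (−2.36) = +1.19 V (n = 2).
Rearranging E = E° − (0.0592/n)·log Q gives log Q = 2(+1.19 − (+1.107))/0.0592 = 2.804.
The balanced reaction is Mn²⁺(aq) + Mg(s) → Mn(s) + Mg²⁺(aq), so Q = [Mg²⁺(aq)] / [Mn²⁺(aq)].
Solving for the unknown gives log [Mg²⁺(aq)] = −0.308, so [Mg²⁺(aq)] ≈ 0.49 M.

0.49 M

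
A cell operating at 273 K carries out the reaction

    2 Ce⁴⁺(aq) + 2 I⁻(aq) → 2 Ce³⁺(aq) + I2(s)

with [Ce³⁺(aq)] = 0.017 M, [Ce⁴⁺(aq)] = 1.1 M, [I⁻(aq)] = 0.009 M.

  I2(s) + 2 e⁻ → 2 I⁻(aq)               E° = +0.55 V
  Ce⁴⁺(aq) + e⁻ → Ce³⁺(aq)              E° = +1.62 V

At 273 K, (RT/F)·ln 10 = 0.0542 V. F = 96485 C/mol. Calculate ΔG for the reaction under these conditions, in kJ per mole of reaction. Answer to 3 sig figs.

−204 kJ/mol

The standard cell potential is +1.62 − (+0.55) = +1.07 V, with n = 2 electrons in the balanced equation.
Here Q = [Ce³⁺(aq)]^2 / ([Ce⁴⁺(aq)]^2·[I⁻(aq)]^2) = 2.95 (log Q = 0.470), giving E = +1.07 − (0.0542/2)·(0.470) = +1.0573 V.
Finally ΔG = −nFE = −(2)(96485 C/mol)(+1.0573 V) = −204 kJ/mol.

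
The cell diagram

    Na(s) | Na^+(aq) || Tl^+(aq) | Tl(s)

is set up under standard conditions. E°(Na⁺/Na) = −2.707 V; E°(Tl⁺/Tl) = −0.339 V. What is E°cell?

By convention the left-hand electrode in cell notation is the anode (oxidation) and the right-hand electrode is the cathode (reduction).
E°cell = E°(right) − E°(left) = −0.339 − (−2.707) = +2.368 V.

+2.368 V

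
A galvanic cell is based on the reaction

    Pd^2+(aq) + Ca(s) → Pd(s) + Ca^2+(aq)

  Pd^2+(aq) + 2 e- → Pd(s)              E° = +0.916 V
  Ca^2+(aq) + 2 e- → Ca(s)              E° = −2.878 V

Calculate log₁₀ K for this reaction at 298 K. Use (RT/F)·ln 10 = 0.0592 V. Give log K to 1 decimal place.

The Pd²⁺/Pd couple is reduced (cathode); E°cell = +0.916 − (−2.878) = +3.794 V with n = 2.
At equilibrium E = 0, so log K = nE°cell / 0.0592 = (2)(+3.794) / 0.0592 = 128.2.

log K = 128.2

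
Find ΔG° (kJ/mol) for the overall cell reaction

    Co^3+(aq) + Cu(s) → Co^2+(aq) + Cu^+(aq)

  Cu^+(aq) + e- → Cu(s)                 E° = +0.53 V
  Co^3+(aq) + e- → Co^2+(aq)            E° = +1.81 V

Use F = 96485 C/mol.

In the reaction as written Co^3+(aq) is reduced, so the Co³⁺/Co²⁺ couple is the cathode and Cu⁺/Cu is the anode.
E°cell = +1.81 − (+0.53) = +1.28 V; balancing electrons gives n = 1.
ΔG° = −nFE°cell = −(1)(96485)(+1.28) J/mol = −124 kJ/mol.

−124 kJ/mol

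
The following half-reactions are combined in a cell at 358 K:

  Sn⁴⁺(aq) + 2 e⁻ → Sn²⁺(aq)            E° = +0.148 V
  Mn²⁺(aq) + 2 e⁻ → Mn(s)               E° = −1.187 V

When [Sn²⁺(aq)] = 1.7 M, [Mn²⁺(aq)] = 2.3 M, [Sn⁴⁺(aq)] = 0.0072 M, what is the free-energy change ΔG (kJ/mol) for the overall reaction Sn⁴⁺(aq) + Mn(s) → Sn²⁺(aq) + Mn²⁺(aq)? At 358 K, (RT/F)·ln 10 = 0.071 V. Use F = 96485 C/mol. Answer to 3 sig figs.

The standard cell potential is +0.148 − (−1.187) = +1.335 V, with n = 2 electrons in the balanced equation.
Here Q = ([Sn²⁺(aq)]·[Mn²⁺(aq)]) / [Sn⁴⁺(aq)] = 543 (log Q = 2.735), giving E = +1.335 − (0.071/2)·(2.735) = +1.2379 V.
ΔG = −nFE = −(2)(96485)(+1.2379) J/mol = −239 kJ/mol.

−239 kJ/mol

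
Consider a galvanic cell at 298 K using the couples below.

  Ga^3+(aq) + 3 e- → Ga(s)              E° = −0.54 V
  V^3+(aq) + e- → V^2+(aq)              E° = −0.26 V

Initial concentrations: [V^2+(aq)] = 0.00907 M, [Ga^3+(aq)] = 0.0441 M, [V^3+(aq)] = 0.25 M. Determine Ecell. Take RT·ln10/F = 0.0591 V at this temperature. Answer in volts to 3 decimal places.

Since E°(V³⁺/V²⁺) > E°(Ga³⁺/Ga), V³⁺/V²⁺ serves as the cathode.
The standard potential is −0.26 − (−0.54) = +0.28 V and the balanced reaction transfers n = 3 electrons.
The balanced reaction is 3 V^3+(aq) + Ga(s) → 3 V^2+(aq) + Ga^3+(aq), so Q = ([V^2+(aq)]^3·[Ga^3+(aq)]) / [V^3+(aq)]^3 = 2.11×10^−6 and log Q = −5.677.
By the Nernst equation, E = +0.28 − (0.0591/3)·(−5.677) = +0.392 V.

+0.392 V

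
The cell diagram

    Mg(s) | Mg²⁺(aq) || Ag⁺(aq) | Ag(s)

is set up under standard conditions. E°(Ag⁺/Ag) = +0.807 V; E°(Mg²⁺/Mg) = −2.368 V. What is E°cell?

By convention the left-hand electrode in cell notation is the anode (oxidation) and the right-hand electrode is the cathode (reduction).
E°cell = E°(right) − E°(left) = +0.807 − (−2.368) = +3.175 V.

+3.175 V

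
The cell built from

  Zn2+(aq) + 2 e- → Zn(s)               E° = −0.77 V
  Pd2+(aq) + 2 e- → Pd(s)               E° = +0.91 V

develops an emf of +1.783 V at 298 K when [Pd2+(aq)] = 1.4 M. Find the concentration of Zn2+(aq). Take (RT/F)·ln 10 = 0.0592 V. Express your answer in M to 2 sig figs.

0.00046 M

With Pd²⁺/Pd at the cathode and Zn²⁺/Zn at the anode, E°cell = +0.91 − (−0.77) = +1.68 V (n = 2).
Since E = E° − (0.0592/n)·log Q, log Q = n(E° − E)/0.0592 = −3.480.
For Pd2+(aq) + Zn(s) → Pd(s) + Zn2+(aq), the reaction quotient is Q = [Zn2+(aq)] / [Pd2+(aq)].
Substituting the known concentrations and solving, log [Zn2+(aq)] = −3.334 and [Zn2+(aq)] = 0.00046 M.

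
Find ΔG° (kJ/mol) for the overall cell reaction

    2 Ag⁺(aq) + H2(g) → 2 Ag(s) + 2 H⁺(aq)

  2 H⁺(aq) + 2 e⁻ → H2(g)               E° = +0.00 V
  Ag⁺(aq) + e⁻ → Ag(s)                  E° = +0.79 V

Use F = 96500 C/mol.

−152 kJ/mol

In the reaction as written Ag⁺(aq) is reduced, so the Ag⁺/Ag couple is the cathode and 2H⁺/H₂ is the anode.
E°cell = +0.79 − (+0.00) = +0.79 V; balancing electrons gives n = 2.
ΔG° = −nFE°cell = −(2)(96500)(+0.79) J/mol = −152 kJ/mol.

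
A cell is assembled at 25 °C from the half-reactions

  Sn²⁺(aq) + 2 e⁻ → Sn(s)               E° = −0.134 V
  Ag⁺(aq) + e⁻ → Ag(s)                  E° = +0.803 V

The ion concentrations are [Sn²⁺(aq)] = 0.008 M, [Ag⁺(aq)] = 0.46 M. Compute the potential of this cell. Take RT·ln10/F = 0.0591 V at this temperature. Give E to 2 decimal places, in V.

+0.98 V

Since E°(Ag⁺/Ag) > E°(Sn²⁺/Sn), Ag⁺/Ag serves as the cathode.
The standard potential is +0.803 − (−0.134) = +0.937 V and the balanced reaction transfers n = 2 electrons.
Balancing gives 2 Ag⁺(aq) + Sn(s) → 2 Ag(s) + Sn²⁺(aq); hence Q = [Sn²⁺(aq)] / [Ag⁺(aq)]^2 = 0.0378 (log Q = −1.422).
E = E° − (0.0591/n)·log Q = +0.937 − (0.0591/2)(−1.422) = +0.98 V.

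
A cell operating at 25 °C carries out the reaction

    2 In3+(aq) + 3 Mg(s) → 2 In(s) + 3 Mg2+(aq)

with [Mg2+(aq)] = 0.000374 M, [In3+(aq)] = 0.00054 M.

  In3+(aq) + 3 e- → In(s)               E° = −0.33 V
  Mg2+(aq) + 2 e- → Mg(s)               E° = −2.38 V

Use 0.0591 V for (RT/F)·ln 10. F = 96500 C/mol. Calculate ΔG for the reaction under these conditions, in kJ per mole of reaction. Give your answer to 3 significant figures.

E°cell = −0.33 − (−2.38) = +2.05 V; the balanced reaction transfers n = 6 electrons.
Q = [Mg2+(aq)]^3 / [In3+(aq)]^2 = 0.000179, so log Q = −3.746 and E = +2.05 − (0.0591/6)(−3.746) = +2.0869 V.
ΔG = −nFE = −(6)(96500)(+2.0869) J/mol = −1210 kJ/mol.

−1210 kJ/mol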